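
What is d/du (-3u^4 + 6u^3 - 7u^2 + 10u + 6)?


Apply the power rule term by term:
  d/du(-3u^4) = -12u^3
  d/du(6u^3) = 18u^2
  d/du(-7u^2) = -14u
  d/du(10u) = 10
  d/du(6) = 0
p'(u) = -12u^3 + 18u^2 - 14u + 10


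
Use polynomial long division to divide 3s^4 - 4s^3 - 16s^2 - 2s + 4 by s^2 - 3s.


(3s^4 - 4s^3 - 16s^2 - 2s + 4) / (s^2 - 3s)
Step 1: 3s^2 * (s^2 - 3s) = 3s^4 - 9s^3; subtract.
Step 2: 5s * (s^2 - 3s) = 5s^3 - 15s^2; subtract.
Step 3: -1 * (s^2 - 3s) = -s^2 + 3s; subtract.
Quotient: 3s^2 + 5s - 1, Remainder: -5s + 4


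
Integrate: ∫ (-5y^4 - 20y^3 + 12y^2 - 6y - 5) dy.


Reverse power rule on each term:
  ∫ -5y^4 dy = -y^5
  ∫ -20y^3 dy = -5y^4
  ∫ 12y^2 dy = 4y^3
  ∫ -6y dy = -3y^2
  ∫ -5 dy = -5y
F(y) = -y^5 - 5y^4 + 4y^3 - 3y^2 - 5y + C


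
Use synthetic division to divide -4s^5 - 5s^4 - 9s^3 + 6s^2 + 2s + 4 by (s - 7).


Synthetic division with c = 7. Coefficients: -4, -5, -9, 6, 2, 4
Bring down -4.
  -4 * 7 = -28; -28 - 5 = -33
  -33 * 7 = -231; -231 - 9 = -240
  -240 * 7 = -1680; -1680 + 6 = -1674
  -1674 * 7 = -11718; -11718 + 2 = -11716
  -11716 * 7 = -82012; -82012 + 4 = -82008
Quotient: -4s^4 - 33s^3 - 240s^2 - 1674s - 11716, Remainder: -82008


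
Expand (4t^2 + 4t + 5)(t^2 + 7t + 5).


Distribute each term of the first polynomial:
  (4t^2)(t^2 + 7t + 5) = 4t^4 + 28t^3 + 20t^2
  (4t)(t^2 + 7t + 5) = 4t^3 + 28t^2 + 20t
  (5)(t^2 + 7t + 5) = 5t^2 + 35t + 25
Sum: 4t^4 + 32t^3 + 53t^2 + 55t + 25


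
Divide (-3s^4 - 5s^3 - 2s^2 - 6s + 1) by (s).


(-3s^4 - 5s^3 - 2s^2 - 6s + 1) / (s)
Step 1: -3s^3 * (s) = -3s^4; subtract.
Step 2: -5s^2 * (s) = -5s^3; subtract.
Step 3: -2s * (s) = -2s^2; subtract.
Step 4: -6 * (s) = -6s; subtract.
Quotient: -3s^3 - 5s^2 - 2s - 6, Remainder: 1


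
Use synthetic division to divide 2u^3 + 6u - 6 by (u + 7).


Synthetic division with c = -7. Coefficients: 2, 0, 6, -6
Bring down 2.
  2 * -7 = -14; -14 + 0 = -14
  -14 * -7 = 98; 98 + 6 = 104
  104 * -7 = -728; -728 - 6 = -734
Quotient: 2u^2 - 14u + 104, Remainder: -734


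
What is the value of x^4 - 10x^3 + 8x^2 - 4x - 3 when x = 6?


Using direct substitution:
  1 * (6)^4 = 1296
  -10 * (6)^3 = -2160
  8 * (6)^2 = 288
  -4 * (6)^1 = -24
  constant: -3
Sum = 1296 - 2160 + 288 - 24 - 3 = -603


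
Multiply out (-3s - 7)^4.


Expand (-3s - 7)^4 by repeated multiplication:
  (-3s - 7)^2 = 9s^2 + 42s + 49
  (-3s - 7)^3 = -27s^3 - 189s^2 - 441s - 343
= 81s^4 + 756s^3 + 2646s^2 + 4116s + 2401


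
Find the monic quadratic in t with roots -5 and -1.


p(t) = (t + 5)(t + 1)
Expand: t^2 + 6t + 5


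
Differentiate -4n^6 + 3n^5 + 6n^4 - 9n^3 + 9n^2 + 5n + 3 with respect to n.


Apply the power rule term by term:
  d/dn(-4n^6) = -24n^5
  d/dn(3n^5) = 15n^4
  d/dn(6n^4) = 24n^3
  d/dn(-9n^3) = -27n^2
  d/dn(9n^2) = 18n
  d/dn(5n) = 5
  d/dn(3) = 0
p'(n) = -24n^5 + 15n^4 + 24n^3 - 27n^2 + 18n + 5


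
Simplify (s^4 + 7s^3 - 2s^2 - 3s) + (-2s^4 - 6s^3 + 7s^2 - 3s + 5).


Align terms by degree and add:
  s^4 + 7s^3 - 2s^2 - 3s
  -2s^4 - 6s^3 + 7s^2 - 3s + 5
= -s^4 + s^3 + 5s^2 - 6s + 5


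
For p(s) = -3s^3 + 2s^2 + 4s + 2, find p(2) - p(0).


p(2) = -6
p(0) = 2
p(2) - p(0) = -6 - 2 = -8


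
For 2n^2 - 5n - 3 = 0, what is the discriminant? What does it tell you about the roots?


D = b^2 - 4ac = (-5)^2 - 4(2)(-3) = 25 + 24 = 49
Since D > 0: two distinct rational roots


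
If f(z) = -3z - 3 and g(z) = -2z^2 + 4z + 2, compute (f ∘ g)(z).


Substitute g(z) into f:
f(g(z)) = -3*(-2z^2 + 4z + 2) + (-3)
Expand and combine: 6z^2 - 12z - 9


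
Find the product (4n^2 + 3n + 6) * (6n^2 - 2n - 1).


Distribute each term of the first polynomial:
  (4n^2)(6n^2 - 2n - 1) = 24n^4 - 8n^3 - 4n^2
  (3n)(6n^2 - 2n - 1) = 18n^3 - 6n^2 - 3n
  (6)(6n^2 - 2n - 1) = 36n^2 - 12n - 6
Sum: 24n^4 + 10n^3 + 26n^2 - 15n - 6


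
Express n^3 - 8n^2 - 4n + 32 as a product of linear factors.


Try integer roots (divisors of 32). n=-2: p(-2)=0.
Divide out (n + 2): quotient is n^2 - 10n + 16.
Factor the quadratic: (n - 8)(n - 2)
Result: (n + 2)(n - 8)(n - 2)


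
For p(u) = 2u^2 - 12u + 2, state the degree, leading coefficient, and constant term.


Highest power of u is 2, with coefficient 2. Constant term is 2.
Degree = 2, leading coefficient = 2, constant term = 2


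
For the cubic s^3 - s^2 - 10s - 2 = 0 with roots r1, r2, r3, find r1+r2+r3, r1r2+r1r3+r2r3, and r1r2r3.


Monic cubic s^3+bs^2+cs+d=0: sum=-b, pairwise sum=c, product=-d.
b=-1, c=-10, d=-2
r1+r2+r3 = 1
r1r2+r1r3+r2r3 = -10
r1r2r3 = 2


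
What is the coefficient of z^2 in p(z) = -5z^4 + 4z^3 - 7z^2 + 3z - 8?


Read off the coefficient of z^2: -7


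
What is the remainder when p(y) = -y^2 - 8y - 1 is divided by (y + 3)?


By the Remainder Theorem, the remainder equals p(-3):
  -1*(-3)^2 = -9
  -8*(-3)^1 = 24
  constant: -1
Sum: -9 + 24 - 1 = 14


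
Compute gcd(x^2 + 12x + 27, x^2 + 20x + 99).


Factor each:
  x^2 + 12x + 27 = (x + 9)(x + 3)
  x^2 + 20x + 99 = (x + 9)(x + 11)
Common monic factor: x + 9


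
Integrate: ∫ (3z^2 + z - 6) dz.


Reverse power rule on each term:
  ∫ 3z^2 dz = z^3
  ∫ z dz = (1/2)z^2
  ∫ -6 dz = -6z
F(z) = z^3 + (1/2)z^2 - 6z + C


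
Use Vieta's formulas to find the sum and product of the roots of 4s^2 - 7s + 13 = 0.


For as^2+bs+c=0: sum = -b/a, product = c/a.
a=4, b=-7, c=13
Sum = -(-7)/4 = 7/4
Product = (13)/4 = 13/4


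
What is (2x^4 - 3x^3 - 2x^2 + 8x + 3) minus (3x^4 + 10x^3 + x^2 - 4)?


Distribute the minus sign:
  (2x^4 - 3x^3 - 2x^2 + 8x + 3)
- (3x^4 + 10x^3 + x^2 - 4)
Negate second polynomial: -3x^4 - 10x^3 - x^2 + 4
Add: -x^4 - 13x^3 - 3x^2 + 8x + 7


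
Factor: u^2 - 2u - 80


Roots satisfy r1 + r2 = -b/a = 2 and r1*r2 = c/a = -80.
So r1 = 10, r2 = -8.
u^2 - 2u - 80 = (u - r1)(u - r2) = (u - 10)(u + 8)


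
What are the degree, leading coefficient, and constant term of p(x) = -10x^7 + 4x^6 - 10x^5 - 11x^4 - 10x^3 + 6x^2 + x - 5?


Highest power of x is 7, with coefficient -10. Constant term is -5.
Degree = 7, leading coefficient = -10, constant term = -5


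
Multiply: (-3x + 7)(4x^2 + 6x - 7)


Distribute each term of the first polynomial:
  (-3x)(4x^2 + 6x - 7) = -12x^3 - 18x^2 + 21x
  (7)(4x^2 + 6x - 7) = 28x^2 + 42x - 49
Sum: -12x^3 + 10x^2 + 63x - 49


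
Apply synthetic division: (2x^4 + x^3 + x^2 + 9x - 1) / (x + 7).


Synthetic division with c = -7. Coefficients: 2, 1, 1, 9, -1
Bring down 2.
  2 * -7 = -14; -14 + 1 = -13
  -13 * -7 = 91; 91 + 1 = 92
  92 * -7 = -644; -644 + 9 = -635
  -635 * -7 = 4445; 4445 - 1 = 4444
Quotient: 2x^3 - 13x^2 + 92x - 635, Remainder: 4444


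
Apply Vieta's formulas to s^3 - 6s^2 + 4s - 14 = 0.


Monic cubic s^3+bs^2+cs+d=0: sum=-b, pairwise sum=c, product=-d.
b=-6, c=4, d=-14
r1+r2+r3 = 6
r1r2+r1r3+r2r3 = 4
r1r2r3 = 14


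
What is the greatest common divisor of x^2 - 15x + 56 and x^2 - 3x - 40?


Factor each:
  x^2 - 15x + 56 = (x - 8)(x - 7)
  x^2 - 3x - 40 = (x - 8)(x + 5)
Common monic factor: x - 8


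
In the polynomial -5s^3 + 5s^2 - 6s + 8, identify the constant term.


Read off the constant term: 8


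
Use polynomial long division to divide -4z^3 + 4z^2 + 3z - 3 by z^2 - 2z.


(-4z^3 + 4z^2 + 3z - 3) / (z^2 - 2z)
Step 1: -4z * (z^2 - 2z) = -4z^3 + 8z^2; subtract.
Step 2: -4 * (z^2 - 2z) = -4z^2 + 8z; subtract.
Quotient: -4z - 4, Remainder: -5z - 3


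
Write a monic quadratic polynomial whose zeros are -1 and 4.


p(t) = (t + 1)(t - 4)
Expand: t^2 - 3t - 4


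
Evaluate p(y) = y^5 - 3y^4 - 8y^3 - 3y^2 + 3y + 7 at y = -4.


Using direct substitution:
  1 * (-4)^5 = -1024
  -3 * (-4)^4 = -768
  -8 * (-4)^3 = 512
  -3 * (-4)^2 = -48
  3 * (-4)^1 = -12
  constant: 7
Sum = -1024 - 768 + 512 - 48 - 12 + 7 = -1333


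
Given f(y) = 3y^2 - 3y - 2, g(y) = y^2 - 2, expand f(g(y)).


Substitute g(y) into f:
f(g(y)) = 3*(y^2 - 2)^2 + (-3)*(y^2 - 2) + (-2)
(y^2 - 2)^2 = y^4 - 4y^2 + 4
Expand and combine: 3y^4 - 15y^2 + 16


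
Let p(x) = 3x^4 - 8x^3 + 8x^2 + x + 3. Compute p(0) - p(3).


p(0) = 3
p(3) = 105
p(0) - p(3) = 3 - 105 = -102


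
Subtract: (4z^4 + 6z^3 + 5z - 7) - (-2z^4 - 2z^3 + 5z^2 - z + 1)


Distribute the minus sign:
  (4z^4 + 6z^3 + 5z - 7)
- (-2z^4 - 2z^3 + 5z^2 - z + 1)
Negate second polynomial: 2z^4 + 2z^3 - 5z^2 + z - 1
Add: 6z^4 + 8z^3 - 5z^2 + 6z - 8


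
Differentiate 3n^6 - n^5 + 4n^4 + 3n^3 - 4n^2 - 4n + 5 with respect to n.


Apply the power rule term by term:
  d/dn(3n^6) = 18n^5
  d/dn(-n^5) = -5n^4
  d/dn(4n^4) = 16n^3
  d/dn(3n^3) = 9n^2
  d/dn(-4n^2) = -8n
  d/dn(-4n) = -4
  d/dn(5) = 0
p'(n) = 18n^5 - 5n^4 + 16n^3 + 9n^2 - 8n - 4


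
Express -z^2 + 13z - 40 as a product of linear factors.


Roots satisfy r1 + r2 = -b/a = 13 and r1*r2 = c/a = 40.
So r1 = 5, r2 = 8.
-z^2 + 13z - 40 = -(z - r1)(z - r2) = -(z - 5)(z - 8)


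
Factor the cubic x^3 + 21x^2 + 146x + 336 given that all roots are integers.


Try integer roots (divisors of 336). x=-6: p(-6)=0.
Divide out (x + 6): quotient is x^2 + 15x + 56.
Factor the quadratic: (x + 8)(x + 7)
Result: (x + 6)(x + 8)(x + 7)


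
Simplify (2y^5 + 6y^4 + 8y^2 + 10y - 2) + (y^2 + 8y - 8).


Align terms by degree and add:
  2y^5 + 6y^4 + 8y^2 + 10y - 2
+ y^2 + 8y - 8
= 2y^5 + 6y^4 + 9y^2 + 18y - 10


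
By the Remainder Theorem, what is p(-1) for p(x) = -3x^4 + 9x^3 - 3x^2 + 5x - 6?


By the Remainder Theorem, the remainder equals p(-1):
  -3*(-1)^4 = -3
  9*(-1)^3 = -9
  -3*(-1)^2 = -3
  5*(-1)^1 = -5
  constant: -6
Sum: -3 - 9 - 3 - 5 - 6 = -26


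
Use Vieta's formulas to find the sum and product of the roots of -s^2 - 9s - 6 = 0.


For as^2+bs+c=0: sum = -b/a, product = c/a.
a=-1, b=-9, c=-6
Sum = -(-9)/-1 = -9
Product = (-6)/-1 = 6


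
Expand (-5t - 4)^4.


Expand (-5t - 4)^4 by repeated multiplication:
  (-5t - 4)^2 = 25t^2 + 40t + 16
  (-5t - 4)^3 = -125t^3 - 300t^2 - 240t - 64
= 625t^4 + 2000t^3 + 2400t^2 + 1280t + 256


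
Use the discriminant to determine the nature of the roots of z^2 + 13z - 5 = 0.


D = b^2 - 4ac = (13)^2 - 4(1)(-5) = 169 + 20 = 189
Since D > 0: two distinct irrational roots


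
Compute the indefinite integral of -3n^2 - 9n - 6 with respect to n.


Reverse power rule on each term:
  ∫ -3n^2 dn = -n^3
  ∫ -9n dn = -(9/2)n^2
  ∫ -6 dn = -6n
F(n) = -n^3 - (9/2)n^2 - 6n + C


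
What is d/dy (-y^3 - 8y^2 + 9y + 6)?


Apply the power rule term by term:
  d/dy(-y^3) = -3y^2
  d/dy(-8y^2) = -16y
  d/dy(9y) = 9
  d/dy(6) = 0
p'(y) = -3y^2 - 16y + 9


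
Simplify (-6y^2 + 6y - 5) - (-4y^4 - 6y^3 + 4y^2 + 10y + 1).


Distribute the minus sign:
  (-6y^2 + 6y - 5)
- (-4y^4 - 6y^3 + 4y^2 + 10y + 1)
Negate second polynomial: 4y^4 + 6y^3 - 4y^2 - 10y - 1
Add: 4y^4 + 6y^3 - 10y^2 - 4y - 6


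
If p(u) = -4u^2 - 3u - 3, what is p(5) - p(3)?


p(5) = -118
p(3) = -48
p(5) - p(3) = -118 + 48 = -70


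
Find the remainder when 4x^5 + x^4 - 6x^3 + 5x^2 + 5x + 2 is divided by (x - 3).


By the Remainder Theorem, the remainder equals p(3):
  4*(3)^5 = 972
  1*(3)^4 = 81
  -6*(3)^3 = -162
  5*(3)^2 = 45
  5*(3)^1 = 15
  constant: 2
Sum: 972 + 81 - 162 + 45 + 15 + 2 = 953


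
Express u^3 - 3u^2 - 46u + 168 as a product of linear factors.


Try integer roots (divisors of 168). u=-7: p(-7)=0.
Divide out (u + 7): quotient is u^2 - 10u + 24.
Factor the quadratic: (u - 6)(u - 4)
Result: (u + 7)(u - 6)(u - 4)


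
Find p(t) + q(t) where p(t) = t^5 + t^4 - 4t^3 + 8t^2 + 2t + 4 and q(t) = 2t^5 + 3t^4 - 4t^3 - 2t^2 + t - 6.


Align terms by degree and add:
  t^5 + t^4 - 4t^3 + 8t^2 + 2t + 4
+ 2t^5 + 3t^4 - 4t^3 - 2t^2 + t - 6
= 3t^5 + 4t^4 - 8t^3 + 6t^2 + 3t - 2


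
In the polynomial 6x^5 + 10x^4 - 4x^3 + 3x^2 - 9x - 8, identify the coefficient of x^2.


Read off the coefficient of x^2: 3


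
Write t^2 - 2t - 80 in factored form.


Roots satisfy r1 + r2 = -b/a = 2 and r1*r2 = c/a = -80.
So r1 = -8, r2 = 10.
t^2 - 2t - 80 = (t - r1)(t - r2) = (t + 8)(t - 10)


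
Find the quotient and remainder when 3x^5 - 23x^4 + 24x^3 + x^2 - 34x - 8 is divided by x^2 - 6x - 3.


(3x^5 - 23x^4 + 24x^3 + x^2 - 34x - 8) / (x^2 - 6x - 3)
Step 1: 3x^3 * (x^2 - 6x - 3) = 3x^5 - 18x^4 - 9x^3; subtract.
Step 2: -5x^2 * (x^2 - 6x - 3) = -5x^4 + 30x^3 + 15x^2; subtract.
Step 3: 3x * (x^2 - 6x - 3) = 3x^3 - 18x^2 - 9x; subtract.
Step 4: 4 * (x^2 - 6x - 3) = 4x^2 - 24x - 12; subtract.
Quotient: 3x^3 - 5x^2 + 3x + 4, Remainder: -x + 4


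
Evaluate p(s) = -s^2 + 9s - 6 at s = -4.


Using direct substitution:
  -1 * (-4)^2 = -16
  9 * (-4)^1 = -36
  constant: -6
Sum = -16 - 36 - 6 = -58


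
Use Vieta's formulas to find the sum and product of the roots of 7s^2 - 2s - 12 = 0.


For as^2+bs+c=0: sum = -b/a, product = c/a.
a=7, b=-2, c=-12
Sum = -(-2)/7 = 2/7
Product = (-12)/7 = -12/7


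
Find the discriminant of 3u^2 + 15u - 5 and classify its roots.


D = b^2 - 4ac = (15)^2 - 4(3)(-5) = 225 + 60 = 285
Since D > 0: two distinct irrational roots


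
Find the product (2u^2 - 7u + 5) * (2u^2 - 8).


Distribute each term of the first polynomial:
  (2u^2)(2u^2 - 8) = 4u^4 - 16u^2
  (-7u)(2u^2 - 8) = -14u^3 + 56u
  (5)(2u^2 - 8) = 10u^2 - 40
Sum: 4u^4 - 14u^3 - 6u^2 + 56u - 40


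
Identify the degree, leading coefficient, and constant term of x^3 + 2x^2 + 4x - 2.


Highest power of x is 3, with coefficient 1. Constant term is -2.
Degree = 3, leading coefficient = 1, constant term = -2


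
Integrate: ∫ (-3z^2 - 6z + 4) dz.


Reverse power rule on each term:
  ∫ -3z^2 dz = -z^3
  ∫ -6z dz = -3z^2
  ∫ 4 dz = 4z
F(z) = -z^3 - 3z^2 + 4z + C


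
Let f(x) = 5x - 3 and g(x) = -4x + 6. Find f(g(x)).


Substitute g(x) into f:
f(g(x)) = 5*(-4x + 6) + (-3)
Expand and combine: -20x + 27


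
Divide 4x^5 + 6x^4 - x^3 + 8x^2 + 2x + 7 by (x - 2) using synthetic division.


Synthetic division with c = 2. Coefficients: 4, 6, -1, 8, 2, 7
Bring down 4.
  4 * 2 = 8; 8 + 6 = 14
  14 * 2 = 28; 28 - 1 = 27
  27 * 2 = 54; 54 + 8 = 62
  62 * 2 = 124; 124 + 2 = 126
  126 * 2 = 252; 252 + 7 = 259
Quotient: 4x^4 + 14x^3 + 27x^2 + 62x + 126, Remainder: 259


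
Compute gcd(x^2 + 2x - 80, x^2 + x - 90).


Factor each:
  x^2 + 2x - 80 = (x + 10)(x - 8)
  x^2 + x - 90 = (x + 10)(x - 9)
Common monic factor: x + 10


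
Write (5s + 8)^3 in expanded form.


Expand (5s + 8)^3 by repeated multiplication:
  (5s + 8)^2 = 25s^2 + 80s + 64
= 125s^3 + 600s^2 + 960s + 512


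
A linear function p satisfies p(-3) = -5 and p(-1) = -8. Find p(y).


p(y) = my + b. Using p(-3)=-5, p(-1)=-8:
m = (-5 + 8)/(-3 + 1) = 3/-2 = -3/2
b = -5 - m*(-3) = -5 - 9/2 = -19/2
p(y) = -(3/2)y - (19/2)


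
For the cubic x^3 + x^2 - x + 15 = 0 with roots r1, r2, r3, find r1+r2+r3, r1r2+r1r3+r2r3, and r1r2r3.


Monic cubic x^3+bx^2+cx+d=0: sum=-b, pairwise sum=c, product=-d.
b=1, c=-1, d=15
r1+r2+r3 = -1
r1r2+r1r3+r2r3 = -1
r1r2r3 = -15


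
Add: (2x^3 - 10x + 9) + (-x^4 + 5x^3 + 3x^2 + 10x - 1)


Align terms by degree and add:
  2x^3 - 10x + 9
  -x^4 + 5x^3 + 3x^2 + 10x - 1
= -x^4 + 7x^3 + 3x^2 + 8


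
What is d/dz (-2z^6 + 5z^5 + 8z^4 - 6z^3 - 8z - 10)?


Apply the power rule term by term:
  d/dz(-2z^6) = -12z^5
  d/dz(5z^5) = 25z^4
  d/dz(8z^4) = 32z^3
  d/dz(-6z^3) = -18z^2
  d/dz(-8z) = -8
  d/dz(-10) = 0
p'(z) = -12z^5 + 25z^4 + 32z^3 - 18z^2 - 8


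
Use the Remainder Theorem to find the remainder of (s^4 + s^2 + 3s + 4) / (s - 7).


By the Remainder Theorem, the remainder equals p(7):
  1*(7)^4 = 2401
  0*(7)^3 = 0
  1*(7)^2 = 49
  3*(7)^1 = 21
  constant: 4
Sum: 2401 + 0 + 49 + 21 + 4 = 2475


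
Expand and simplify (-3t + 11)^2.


Expand (-3t + 11)^2 by repeated multiplication:
= 9t^2 - 66t + 121


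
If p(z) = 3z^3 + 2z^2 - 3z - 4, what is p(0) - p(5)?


p(0) = -4
p(5) = 406
p(0) - p(5) = -4 - 406 = -410


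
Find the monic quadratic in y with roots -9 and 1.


p(y) = (y + 9)(y - 1)
Expand: y^2 + 8y - 9


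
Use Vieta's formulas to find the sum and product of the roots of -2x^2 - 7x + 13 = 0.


For ax^2+bx+c=0: sum = -b/a, product = c/a.
a=-2, b=-7, c=13
Sum = -(-7)/-2 = -7/2
Product = (13)/-2 = -13/2


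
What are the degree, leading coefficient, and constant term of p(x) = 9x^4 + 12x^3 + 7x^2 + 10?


Highest power of x is 4, with coefficient 9. Constant term is 10.
Degree = 4, leading coefficient = 9, constant term = 10


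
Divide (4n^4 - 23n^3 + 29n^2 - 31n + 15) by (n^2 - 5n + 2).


(4n^4 - 23n^3 + 29n^2 - 31n + 15) / (n^2 - 5n + 2)
Step 1: 4n^2 * (n^2 - 5n + 2) = 4n^4 - 20n^3 + 8n^2; subtract.
Step 2: -3n * (n^2 - 5n + 2) = -3n^3 + 15n^2 - 6n; subtract.
Step 3: 6 * (n^2 - 5n + 2) = 6n^2 - 30n + 12; subtract.
Quotient: 4n^2 - 3n + 6, Remainder: 5n + 3


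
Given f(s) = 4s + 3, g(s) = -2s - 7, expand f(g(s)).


Substitute g(s) into f:
f(g(s)) = 4*(-2s - 7) + 3
Expand and combine: -8s - 25


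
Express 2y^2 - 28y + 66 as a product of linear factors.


Roots satisfy r1 + r2 = -b/a = 14 and r1*r2 = c/a = 33.
So r1 = 11, r2 = 3.
2y^2 - 28y + 66 = 2(y - r1)(y - r2) = 2(y - 11)(y - 3)


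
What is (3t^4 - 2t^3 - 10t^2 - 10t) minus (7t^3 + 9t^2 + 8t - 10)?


Distribute the minus sign:
  (3t^4 - 2t^3 - 10t^2 - 10t)
- (7t^3 + 9t^2 + 8t - 10)
Negate second polynomial: -7t^3 - 9t^2 - 8t + 10
Add: 3t^4 - 9t^3 - 19t^2 - 18t + 10


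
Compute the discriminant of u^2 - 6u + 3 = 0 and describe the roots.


D = b^2 - 4ac = (-6)^2 - 4(1)(3) = 36 - 12 = 24
Since D > 0: two distinct irrational roots


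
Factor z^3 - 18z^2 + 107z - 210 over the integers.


Try integer roots (divisors of -210). z=5: p(5)=0.
Divide out (z - 5): quotient is z^2 - 13z + 42.
Factor the quadratic: (z - 6)(z - 7)
Result: (z - 5)(z - 6)(z - 7)


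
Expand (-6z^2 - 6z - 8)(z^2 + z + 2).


Distribute each term of the first polynomial:
  (-6z^2)(z^2 + z + 2) = -6z^4 - 6z^3 - 12z^2
  (-6z)(z^2 + z + 2) = -6z^3 - 6z^2 - 12z
  (-8)(z^2 + z + 2) = -8z^2 - 8z - 16
Sum: -6z^4 - 12z^3 - 26z^2 - 20z - 16


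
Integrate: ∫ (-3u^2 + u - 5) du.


Reverse power rule on each term:
  ∫ -3u^2 du = -u^3
  ∫ u du = (1/2)u^2
  ∫ -5 du = -5u
F(u) = -u^3 + (1/2)u^2 - 5u + C


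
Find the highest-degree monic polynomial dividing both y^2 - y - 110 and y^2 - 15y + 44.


Factor each:
  y^2 - y - 110 = (y - 11)(y + 10)
  y^2 - 15y + 44 = (y - 11)(y - 4)
Common monic factor: y - 11


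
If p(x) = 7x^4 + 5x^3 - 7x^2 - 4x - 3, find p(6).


Using direct substitution:
  7 * (6)^4 = 9072
  5 * (6)^3 = 1080
  -7 * (6)^2 = -252
  -4 * (6)^1 = -24
  constant: -3
Sum = 9072 + 1080 - 252 - 24 - 3 = 9873


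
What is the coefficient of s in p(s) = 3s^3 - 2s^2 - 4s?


Read off the coefficient of s: -4


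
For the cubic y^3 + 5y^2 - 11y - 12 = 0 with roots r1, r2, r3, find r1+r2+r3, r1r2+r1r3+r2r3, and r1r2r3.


Monic cubic y^3+by^2+cy+d=0: sum=-b, pairwise sum=c, product=-d.
b=5, c=-11, d=-12
r1+r2+r3 = -5
r1r2+r1r3+r2r3 = -11
r1r2r3 = 12


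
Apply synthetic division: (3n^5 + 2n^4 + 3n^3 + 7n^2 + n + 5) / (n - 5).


Synthetic division with c = 5. Coefficients: 3, 2, 3, 7, 1, 5
Bring down 3.
  3 * 5 = 15; 15 + 2 = 17
  17 * 5 = 85; 85 + 3 = 88
  88 * 5 = 440; 440 + 7 = 447
  447 * 5 = 2235; 2235 + 1 = 2236
  2236 * 5 = 11180; 11180 + 5 = 11185
Quotient: 3n^4 + 17n^3 + 88n^2 + 447n + 2236, Remainder: 11185


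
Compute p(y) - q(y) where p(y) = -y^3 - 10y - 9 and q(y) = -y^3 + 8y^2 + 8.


Distribute the minus sign:
  (-y^3 - 10y - 9)
- (-y^3 + 8y^2 + 8)
Negate second polynomial: y^3 - 8y^2 - 8
Add: -8y^2 - 10y - 17


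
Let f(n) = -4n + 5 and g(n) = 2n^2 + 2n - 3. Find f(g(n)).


Substitute g(n) into f:
f(g(n)) = -4*(2n^2 + 2n - 3) + 5
Expand and combine: -8n^2 - 8n + 17


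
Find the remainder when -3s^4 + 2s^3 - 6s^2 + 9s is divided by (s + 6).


By the Remainder Theorem, the remainder equals p(-6):
  -3*(-6)^4 = -3888
  2*(-6)^3 = -432
  -6*(-6)^2 = -216
  9*(-6)^1 = -54
  constant: 0
Sum: -3888 - 432 - 216 - 54 + 0 = -4590


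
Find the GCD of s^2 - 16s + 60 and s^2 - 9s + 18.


Factor each:
  s^2 - 16s + 60 = (s - 6)(s - 10)
  s^2 - 9s + 18 = (s - 6)(s - 3)
Common monic factor: s - 6


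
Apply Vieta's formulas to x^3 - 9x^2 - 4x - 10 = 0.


Monic cubic x^3+bx^2+cx+d=0: sum=-b, pairwise sum=c, product=-d.
b=-9, c=-4, d=-10
r1+r2+r3 = 9
r1r2+r1r3+r2r3 = -4
r1r2r3 = 10


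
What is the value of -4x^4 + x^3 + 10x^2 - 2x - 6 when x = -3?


Using direct substitution:
  -4 * (-3)^4 = -324
  1 * (-3)^3 = -27
  10 * (-3)^2 = 90
  -2 * (-3)^1 = 6
  constant: -6
Sum = -324 - 27 + 90 + 6 - 6 = -261


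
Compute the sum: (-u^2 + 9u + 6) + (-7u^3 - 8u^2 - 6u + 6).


Align terms by degree and add:
  -u^2 + 9u + 6
  -7u^3 - 8u^2 - 6u + 6
= -7u^3 - 9u^2 + 3u + 12


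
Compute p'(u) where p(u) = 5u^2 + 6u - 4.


Apply the power rule term by term:
  d/du(5u^2) = 10u
  d/du(6u) = 6
  d/du(-4) = 0
p'(u) = 10u + 6


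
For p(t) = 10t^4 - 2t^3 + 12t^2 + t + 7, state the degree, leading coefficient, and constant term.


Highest power of t is 4, with coefficient 10. Constant term is 7.
Degree = 4, leading coefficient = 10, constant term = 7


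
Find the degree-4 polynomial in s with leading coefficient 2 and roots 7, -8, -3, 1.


p(s) = 2(s - 7)(s + 8)(s + 3)(s - 1)
Expand: 2s^4 + 6s^3 - 114s^2 - 230s + 336


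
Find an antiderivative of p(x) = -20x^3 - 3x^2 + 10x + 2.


Reverse power rule on each term:
  ∫ -20x^3 dx = -5x^4
  ∫ -3x^2 dx = -x^3
  ∫ 10x dx = 5x^2
  ∫ 2 dx = 2x
F(x) = -5x^4 - x^3 + 5x^2 + 2x + C


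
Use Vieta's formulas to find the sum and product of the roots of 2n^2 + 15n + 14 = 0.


For an^2+bn+c=0: sum = -b/a, product = c/a.
a=2, b=15, c=14
Sum = -(15)/2 = -15/2
Product = (14)/2 = 7


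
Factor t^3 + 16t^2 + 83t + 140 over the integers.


Try integer roots (divisors of 140). t=-7: p(-7)=0.
Divide out (t + 7): quotient is t^2 + 9t + 20.
Factor the quadratic: (t + 4)(t + 5)
Result: (t + 7)(t + 4)(t + 5)


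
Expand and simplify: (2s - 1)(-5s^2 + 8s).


Distribute each term of the first polynomial:
  (2s)(-5s^2 + 8s) = -10s^3 + 16s^2
  (-1)(-5s^2 + 8s) = 5s^2 - 8s
Sum: -10s^3 + 21s^2 - 8s


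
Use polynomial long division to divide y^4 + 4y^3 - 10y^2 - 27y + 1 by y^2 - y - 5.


(y^4 + 4y^3 - 10y^2 - 27y + 1) / (y^2 - y - 5)
Step 1: y^2 * (y^2 - y - 5) = y^4 - y^3 - 5y^2; subtract.
Step 2: 5y * (y^2 - y - 5) = 5y^3 - 5y^2 - 25y; subtract.
Step 3: 0 * (y^2 - y - 5) = 0; subtract.
Quotient: y^2 + 5y, Remainder: -2y + 1


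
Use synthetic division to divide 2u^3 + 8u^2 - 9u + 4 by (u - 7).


Synthetic division with c = 7. Coefficients: 2, 8, -9, 4
Bring down 2.
  2 * 7 = 14; 14 + 8 = 22
  22 * 7 = 154; 154 - 9 = 145
  145 * 7 = 1015; 1015 + 4 = 1019
Quotient: 2u^2 + 22u + 145, Remainder: 1019


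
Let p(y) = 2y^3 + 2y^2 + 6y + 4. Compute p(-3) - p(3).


p(-3) = -50
p(3) = 94
p(-3) - p(3) = -50 - 94 = -144


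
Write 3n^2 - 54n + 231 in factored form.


Roots satisfy r1 + r2 = -b/a = 18 and r1*r2 = c/a = 77.
So r1 = 11, r2 = 7.
3n^2 - 54n + 231 = 3(n - r1)(n - r2) = 3(n - 11)(n - 7)


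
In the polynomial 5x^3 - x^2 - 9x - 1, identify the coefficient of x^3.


Read off the coefficient of x^3: 5


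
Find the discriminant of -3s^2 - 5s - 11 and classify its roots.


D = b^2 - 4ac = (-5)^2 - 4(-3)(-11) = 25 - 132 = -107
Since D < 0: two complex conjugate roots (no real roots)


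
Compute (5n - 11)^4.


Expand (5n - 11)^4 by repeated multiplication:
  (5n - 11)^2 = 25n^2 - 110n + 121
  (5n - 11)^3 = 125n^3 - 825n^2 + 1815n - 1331
= 625n^4 - 5500n^3 + 18150n^2 - 26620n + 14641


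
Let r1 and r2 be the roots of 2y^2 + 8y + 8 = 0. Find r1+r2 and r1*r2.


For ay^2+by+c=0: sum = -b/a, product = c/a.
a=2, b=8, c=8
Sum = -(8)/2 = -4
Product = (8)/2 = 4


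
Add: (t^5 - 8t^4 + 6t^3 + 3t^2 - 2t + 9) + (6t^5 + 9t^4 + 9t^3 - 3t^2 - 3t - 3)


Align terms by degree and add:
  t^5 - 8t^4 + 6t^3 + 3t^2 - 2t + 9
+ 6t^5 + 9t^4 + 9t^3 - 3t^2 - 3t - 3
= 7t^5 + t^4 + 15t^3 - 5t + 6


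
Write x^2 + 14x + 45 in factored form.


Roots satisfy r1 + r2 = -b/a = -14 and r1*r2 = c/a = 45.
So r1 = -5, r2 = -9.
x^2 + 14x + 45 = (x - r1)(x - r2) = (x + 5)(x + 9)


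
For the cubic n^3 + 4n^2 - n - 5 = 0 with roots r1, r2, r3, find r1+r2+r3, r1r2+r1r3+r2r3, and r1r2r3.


Monic cubic n^3+bn^2+cn+d=0: sum=-b, pairwise sum=c, product=-d.
b=4, c=-1, d=-5
r1+r2+r3 = -4
r1r2+r1r3+r2r3 = -1
r1r2r3 = 5


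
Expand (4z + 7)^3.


Expand (4z + 7)^3 by repeated multiplication:
  (4z + 7)^2 = 16z^2 + 56z + 49
= 64z^3 + 336z^2 + 588z + 343


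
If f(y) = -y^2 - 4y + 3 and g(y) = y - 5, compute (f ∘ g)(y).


Substitute g(y) into f:
f(g(y)) = -1*(y - 5)^2 + (-4)*(y - 5) + 3
(y - 5)^2 = y^2 - 10y + 25
Expand and combine: -y^2 + 6y - 2


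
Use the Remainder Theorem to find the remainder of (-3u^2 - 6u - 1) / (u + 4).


By the Remainder Theorem, the remainder equals p(-4):
  -3*(-4)^2 = -48
  -6*(-4)^1 = 24
  constant: -1
Sum: -48 + 24 - 1 = -25


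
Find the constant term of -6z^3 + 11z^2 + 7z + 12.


Read off the constant term: 12


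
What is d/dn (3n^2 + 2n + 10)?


Apply the power rule term by term:
  d/dn(3n^2) = 6n
  d/dn(2n) = 2
  d/dn(10) = 0
p'(n) = 6n + 2


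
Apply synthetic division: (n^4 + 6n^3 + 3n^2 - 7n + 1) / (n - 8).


Synthetic division with c = 8. Coefficients: 1, 6, 3, -7, 1
Bring down 1.
  1 * 8 = 8; 8 + 6 = 14
  14 * 8 = 112; 112 + 3 = 115
  115 * 8 = 920; 920 - 7 = 913
  913 * 8 = 7304; 7304 + 1 = 7305
Quotient: n^3 + 14n^2 + 115n + 913, Remainder: 7305


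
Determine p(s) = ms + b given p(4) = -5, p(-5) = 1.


p(s) = ms + b. Using p(4)=-5, p(-5)=1:
m = (-5 - 1)/(4 + 5) = -6/9 = -2/3
b = -5 - m*(4) = -5 + 8/3 = -7/3
p(s) = -(2/3)s - (7/3)


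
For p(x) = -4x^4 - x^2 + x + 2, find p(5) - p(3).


p(5) = -2518
p(3) = -328
p(5) - p(3) = -2518 + 328 = -2190


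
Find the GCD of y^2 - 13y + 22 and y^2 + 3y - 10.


Factor each:
  y^2 - 13y + 22 = (y - 2)(y - 11)
  y^2 + 3y - 10 = (y - 2)(y + 5)
Common monic factor: y - 2


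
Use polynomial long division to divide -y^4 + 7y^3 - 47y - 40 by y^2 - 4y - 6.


(-y^4 + 7y^3 - 47y - 40) / (y^2 - 4y - 6)
Step 1: -y^2 * (y^2 - 4y - 6) = -y^4 + 4y^3 + 6y^2; subtract.
Step 2: 3y * (y^2 - 4y - 6) = 3y^3 - 12y^2 - 18y; subtract.
Step 3: 6 * (y^2 - 4y - 6) = 6y^2 - 24y - 36; subtract.
Quotient: -y^2 + 3y + 6, Remainder: -5y - 4


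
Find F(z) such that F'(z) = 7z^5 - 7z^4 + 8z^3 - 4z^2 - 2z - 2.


Reverse power rule on each term:
  ∫ 7z^5 dz = (7/6)z^6
  ∫ -7z^4 dz = -(7/5)z^5
  ∫ 8z^3 dz = 2z^4
  ∫ -4z^2 dz = -(4/3)z^3
  ∫ -2z dz = -z^2
  ∫ -2 dz = -2z
F(z) = (7/6)z^6 - (7/5)z^5 + 2z^4 - (4/3)z^3 - z^2 - 2z + C


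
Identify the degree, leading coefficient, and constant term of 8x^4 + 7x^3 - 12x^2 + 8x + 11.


Highest power of x is 4, with coefficient 8. Constant term is 11.
Degree = 4, leading coefficient = 8, constant term = 11


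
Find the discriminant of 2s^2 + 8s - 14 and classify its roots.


D = b^2 - 4ac = (8)^2 - 4(2)(-14) = 64 + 112 = 176
Since D > 0: two distinct irrational roots


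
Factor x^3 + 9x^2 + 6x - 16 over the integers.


Try integer roots (divisors of -16). x=-8: p(-8)=0.
Divide out (x + 8): quotient is x^2 + x - 2.
Factor the quadratic: (x + 2)(x - 1)
Result: (x + 8)(x + 2)(x - 1)


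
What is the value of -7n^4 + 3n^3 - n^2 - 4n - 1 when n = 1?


Using direct substitution:
  -7 * (1)^4 = -7
  3 * (1)^3 = 3
  -1 * (1)^2 = -1
  -4 * (1)^1 = -4
  constant: -1
Sum = -7 + 3 - 1 - 4 - 1 = -10


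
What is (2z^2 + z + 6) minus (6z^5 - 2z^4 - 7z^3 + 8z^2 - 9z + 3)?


Distribute the minus sign:
  (2z^2 + z + 6)
- (6z^5 - 2z^4 - 7z^3 + 8z^2 - 9z + 3)
Negate second polynomial: -6z^5 + 2z^4 + 7z^3 - 8z^2 + 9z - 3
Add: -6z^5 + 2z^4 + 7z^3 - 6z^2 + 10z + 3


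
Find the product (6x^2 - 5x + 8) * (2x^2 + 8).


Distribute each term of the first polynomial:
  (6x^2)(2x^2 + 8) = 12x^4 + 48x^2
  (-5x)(2x^2 + 8) = -10x^3 - 40x
  (8)(2x^2 + 8) = 16x^2 + 64
Sum: 12x^4 - 10x^3 + 64x^2 - 40x + 64


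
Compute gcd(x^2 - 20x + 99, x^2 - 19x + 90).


Factor each:
  x^2 - 20x + 99 = (x - 9)(x - 11)
  x^2 - 19x + 90 = (x - 9)(x - 10)
Common monic factor: x - 9


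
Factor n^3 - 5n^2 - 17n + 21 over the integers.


Try integer roots (divisors of 21). n=1: p(1)=0.
Divide out (n - 1): quotient is n^2 - 4n - 21.
Factor the quadratic: (n - 7)(n + 3)
Result: (n - 1)(n - 7)(n + 3)


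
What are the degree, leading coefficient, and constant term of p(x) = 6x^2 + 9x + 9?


Highest power of x is 2, with coefficient 6. Constant term is 9.
Degree = 2, leading coefficient = 6, constant term = 9


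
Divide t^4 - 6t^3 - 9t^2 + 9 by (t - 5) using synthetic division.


Synthetic division with c = 5. Coefficients: 1, -6, -9, 0, 9
Bring down 1.
  1 * 5 = 5; 5 - 6 = -1
  -1 * 5 = -5; -5 - 9 = -14
  -14 * 5 = -70; -70 + 0 = -70
  -70 * 5 = -350; -350 + 9 = -341
Quotient: t^3 - t^2 - 14t - 70, Remainder: -341


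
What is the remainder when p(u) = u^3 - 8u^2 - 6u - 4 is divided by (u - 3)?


By the Remainder Theorem, the remainder equals p(3):
  1*(3)^3 = 27
  -8*(3)^2 = -72
  -6*(3)^1 = -18
  constant: -4
Sum: 27 - 72 - 18 - 4 = -67


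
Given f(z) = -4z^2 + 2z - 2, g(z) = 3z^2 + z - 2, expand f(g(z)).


Substitute g(z) into f:
f(g(z)) = -4*(3z^2 + z - 2)^2 + 2*(3z^2 + z - 2) + (-2)
(3z^2 + z - 2)^2 = 9z^4 + 6z^3 - 11z^2 - 4z + 4
Expand and combine: -36z^4 - 24z^3 + 50z^2 + 18z - 22


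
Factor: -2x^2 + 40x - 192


Roots satisfy r1 + r2 = -b/a = 20 and r1*r2 = c/a = 96.
So r1 = 12, r2 = 8.
-2x^2 + 40x - 192 = -2(x - r1)(x - r2) = -2(x - 12)(x - 8)


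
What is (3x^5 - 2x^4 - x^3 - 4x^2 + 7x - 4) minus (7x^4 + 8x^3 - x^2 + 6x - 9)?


Distribute the minus sign:
  (3x^5 - 2x^4 - x^3 - 4x^2 + 7x - 4)
- (7x^4 + 8x^3 - x^2 + 6x - 9)
Negate second polynomial: -7x^4 - 8x^3 + x^2 - 6x + 9
Add: 3x^5 - 9x^4 - 9x^3 - 3x^2 + x + 5


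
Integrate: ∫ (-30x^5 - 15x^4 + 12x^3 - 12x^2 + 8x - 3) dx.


Reverse power rule on each term:
  ∫ -30x^5 dx = -5x^6
  ∫ -15x^4 dx = -3x^5
  ∫ 12x^3 dx = 3x^4
  ∫ -12x^2 dx = -4x^3
  ∫ 8x dx = 4x^2
  ∫ -3 dx = -3x
F(x) = -5x^6 - 3x^5 + 3x^4 - 4x^3 + 4x^2 - 3x + C


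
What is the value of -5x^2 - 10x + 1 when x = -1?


Using direct substitution:
  -5 * (-1)^2 = -5
  -10 * (-1)^1 = 10
  constant: 1
Sum = -5 + 10 + 1 = 6


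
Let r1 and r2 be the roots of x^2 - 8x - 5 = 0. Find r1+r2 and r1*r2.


For ax^2+bx+c=0: sum = -b/a, product = c/a.
a=1, b=-8, c=-5
Sum = -(-8)/1 = 8
Product = (-5)/1 = -5


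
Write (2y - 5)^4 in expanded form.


Expand (2y - 5)^4 by repeated multiplication:
  (2y - 5)^2 = 4y^2 - 20y + 25
  (2y - 5)^3 = 8y^3 - 60y^2 + 150y - 125
= 16y^4 - 160y^3 + 600y^2 - 1000y + 625


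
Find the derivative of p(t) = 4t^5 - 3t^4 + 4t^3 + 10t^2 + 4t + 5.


Apply the power rule term by term:
  d/dt(4t^5) = 20t^4
  d/dt(-3t^4) = -12t^3
  d/dt(4t^3) = 12t^2
  d/dt(10t^2) = 20t
  d/dt(4t) = 4
  d/dt(5) = 0
p'(t) = 20t^4 - 12t^3 + 12t^2 + 20t + 4


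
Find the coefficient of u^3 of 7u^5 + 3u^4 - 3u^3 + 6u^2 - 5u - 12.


Read off the coefficient of u^3: -3


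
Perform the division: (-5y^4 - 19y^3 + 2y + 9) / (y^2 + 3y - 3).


(-5y^4 - 19y^3 + 2y + 9) / (y^2 + 3y - 3)
Step 1: -5y^2 * (y^2 + 3y - 3) = -5y^4 - 15y^3 + 15y^2; subtract.
Step 2: -4y * (y^2 + 3y - 3) = -4y^3 - 12y^2 + 12y; subtract.
Step 3: -3 * (y^2 + 3y - 3) = -3y^2 - 9y + 9; subtract.
Quotient: -5y^2 - 4y - 3, Remainder: -y


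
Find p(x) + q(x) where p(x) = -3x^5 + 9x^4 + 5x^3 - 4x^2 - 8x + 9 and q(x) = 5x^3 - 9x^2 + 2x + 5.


Align terms by degree and add:
  -3x^5 + 9x^4 + 5x^3 - 4x^2 - 8x + 9
+ 5x^3 - 9x^2 + 2x + 5
= -3x^5 + 9x^4 + 10x^3 - 13x^2 - 6x + 14


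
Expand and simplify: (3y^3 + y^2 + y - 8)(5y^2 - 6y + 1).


Distribute each term of the first polynomial:
  (3y^3)(5y^2 - 6y + 1) = 15y^5 - 18y^4 + 3y^3
  (y^2)(5y^2 - 6y + 1) = 5y^4 - 6y^3 + y^2
  (y)(5y^2 - 6y + 1) = 5y^3 - 6y^2 + y
  (-8)(5y^2 - 6y + 1) = -40y^2 + 48y - 8
Sum: 15y^5 - 13y^4 + 2y^3 - 45y^2 + 49y - 8


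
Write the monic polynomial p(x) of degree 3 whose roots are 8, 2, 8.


p(x) = (x - 8)(x - 2)(x - 8)
Expand: x^3 - 18x^2 + 96x - 128


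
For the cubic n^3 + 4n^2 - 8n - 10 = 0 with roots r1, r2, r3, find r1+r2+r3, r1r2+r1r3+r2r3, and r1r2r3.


Monic cubic n^3+bn^2+cn+d=0: sum=-b, pairwise sum=c, product=-d.
b=4, c=-8, d=-10
r1+r2+r3 = -4
r1r2+r1r3+r2r3 = -8
r1r2r3 = 10


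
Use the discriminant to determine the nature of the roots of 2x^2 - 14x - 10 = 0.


D = b^2 - 4ac = (-14)^2 - 4(2)(-10) = 196 + 80 = 276
Since D > 0: two distinct irrational roots


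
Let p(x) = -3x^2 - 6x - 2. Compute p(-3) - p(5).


p(-3) = -11
p(5) = -107
p(-3) - p(5) = -11 + 107 = 96


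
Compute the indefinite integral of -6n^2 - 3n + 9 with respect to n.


Reverse power rule on each term:
  ∫ -6n^2 dn = -2n^3
  ∫ -3n dn = -(3/2)n^2
  ∫ 9 dn = 9n
F(n) = -2n^3 - (3/2)n^2 + 9n + C


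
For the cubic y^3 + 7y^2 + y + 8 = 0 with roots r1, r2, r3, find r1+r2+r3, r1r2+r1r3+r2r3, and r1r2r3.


Monic cubic y^3+by^2+cy+d=0: sum=-b, pairwise sum=c, product=-d.
b=7, c=1, d=8
r1+r2+r3 = -7
r1r2+r1r3+r2r3 = 1
r1r2r3 = -8


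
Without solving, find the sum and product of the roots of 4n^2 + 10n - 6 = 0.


For an^2+bn+c=0: sum = -b/a, product = c/a.
a=4, b=10, c=-6
Sum = -(10)/4 = -5/2
Product = (-6)/4 = -3/2


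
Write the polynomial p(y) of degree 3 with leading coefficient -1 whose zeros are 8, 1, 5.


p(y) = -(y - 8)(y - 1)(y - 5)
Expand: -y^3 + 14y^2 - 53y + 40


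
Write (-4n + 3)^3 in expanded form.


Expand (-4n + 3)^3 by repeated multiplication:
  (-4n + 3)^2 = 16n^2 - 24n + 9
= -64n^3 + 144n^2 - 108n + 27


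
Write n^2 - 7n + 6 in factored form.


Roots satisfy r1 + r2 = -b/a = 7 and r1*r2 = c/a = 6.
So r1 = 1, r2 = 6.
n^2 - 7n + 6 = (n - r1)(n - r2) = (n - 1)(n - 6)


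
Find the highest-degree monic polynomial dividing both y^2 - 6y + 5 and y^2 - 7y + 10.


Factor each:
  y^2 - 6y + 5 = (y - 5)(y - 1)
  y^2 - 7y + 10 = (y - 5)(y - 2)
Common monic factor: y - 5


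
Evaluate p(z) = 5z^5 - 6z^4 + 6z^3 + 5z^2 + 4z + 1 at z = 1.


Using direct substitution:
  5 * (1)^5 = 5
  -6 * (1)^4 = -6
  6 * (1)^3 = 6
  5 * (1)^2 = 5
  4 * (1)^1 = 4
  constant: 1
Sum = 5 - 6 + 6 + 5 + 4 + 1 = 15


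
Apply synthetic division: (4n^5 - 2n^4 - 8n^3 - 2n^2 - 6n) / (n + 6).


Synthetic division with c = -6. Coefficients: 4, -2, -8, -2, -6, 0
Bring down 4.
  4 * -6 = -24; -24 - 2 = -26
  -26 * -6 = 156; 156 - 8 = 148
  148 * -6 = -888; -888 - 2 = -890
  -890 * -6 = 5340; 5340 - 6 = 5334
  5334 * -6 = -32004; -32004 + 0 = -32004
Quotient: 4n^4 - 26n^3 + 148n^2 - 890n + 5334, Remainder: -32004


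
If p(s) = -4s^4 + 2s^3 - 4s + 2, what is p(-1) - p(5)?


p(-1) = 0
p(5) = -2268
p(-1) - p(5) = 0 + 2268 = 2268


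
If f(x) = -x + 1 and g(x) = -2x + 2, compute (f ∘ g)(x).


Substitute g(x) into f:
f(g(x)) = -1*(-2x + 2) + 1
Expand and combine: 2x - 1


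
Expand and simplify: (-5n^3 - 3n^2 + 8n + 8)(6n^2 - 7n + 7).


Distribute each term of the first polynomial:
  (-5n^3)(6n^2 - 7n + 7) = -30n^5 + 35n^4 - 35n^3
  (-3n^2)(6n^2 - 7n + 7) = -18n^4 + 21n^3 - 21n^2
  (8n)(6n^2 - 7n + 7) = 48n^3 - 56n^2 + 56n
  (8)(6n^2 - 7n + 7) = 48n^2 - 56n + 56
Sum: -30n^5 + 17n^4 + 34n^3 - 29n^2 + 56


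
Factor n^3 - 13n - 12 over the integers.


Try integer roots (divisors of -12). n=-1: p(-1)=0.
Divide out (n + 1): quotient is n^2 - n - 12.
Factor the quadratic: (n + 3)(n - 4)
Result: (n + 1)(n + 3)(n - 4)


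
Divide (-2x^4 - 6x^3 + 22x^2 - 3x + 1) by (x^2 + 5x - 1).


(-2x^4 - 6x^3 + 22x^2 - 3x + 1) / (x^2 + 5x - 1)
Step 1: -2x^2 * (x^2 + 5x - 1) = -2x^4 - 10x^3 + 2x^2; subtract.
Step 2: 4x * (x^2 + 5x - 1) = 4x^3 + 20x^2 - 4x; subtract.
Step 3: 0 * (x^2 + 5x - 1) = 0; subtract.
Quotient: -2x^2 + 4x, Remainder: x + 1


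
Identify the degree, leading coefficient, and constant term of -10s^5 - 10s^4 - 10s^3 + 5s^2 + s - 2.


Highest power of s is 5, with coefficient -10. Constant term is -2.
Degree = 5, leading coefficient = -10, constant term = -2


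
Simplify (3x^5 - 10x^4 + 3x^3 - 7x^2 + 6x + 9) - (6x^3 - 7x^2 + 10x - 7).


Distribute the minus sign:
  (3x^5 - 10x^4 + 3x^3 - 7x^2 + 6x + 9)
- (6x^3 - 7x^2 + 10x - 7)
Negate second polynomial: -6x^3 + 7x^2 - 10x + 7
Add: 3x^5 - 10x^4 - 3x^3 - 4x + 16


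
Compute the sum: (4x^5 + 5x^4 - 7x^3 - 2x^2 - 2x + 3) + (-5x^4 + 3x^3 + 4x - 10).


Align terms by degree and add:
  4x^5 + 5x^4 - 7x^3 - 2x^2 - 2x + 3
  -5x^4 + 3x^3 + 4x - 10
= 4x^5 - 4x^3 - 2x^2 + 2x - 7


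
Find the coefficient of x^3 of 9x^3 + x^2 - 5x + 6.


Read off the coefficient of x^3: 9


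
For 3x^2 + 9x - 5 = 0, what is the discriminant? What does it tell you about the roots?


D = b^2 - 4ac = (9)^2 - 4(3)(-5) = 81 + 60 = 141
Since D > 0: two distinct irrational roots


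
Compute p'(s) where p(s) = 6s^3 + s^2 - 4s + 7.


Apply the power rule term by term:
  d/ds(6s^3) = 18s^2
  d/ds(s^2) = 2s
  d/ds(-4s) = -4
  d/ds(7) = 0
p'(s) = 18s^2 + 2s - 4


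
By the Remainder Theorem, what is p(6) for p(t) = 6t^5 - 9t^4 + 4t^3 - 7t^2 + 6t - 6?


By the Remainder Theorem, the remainder equals p(6):
  6*(6)^5 = 46656
  -9*(6)^4 = -11664
  4*(6)^3 = 864
  -7*(6)^2 = -252
  6*(6)^1 = 36
  constant: -6
Sum: 46656 - 11664 + 864 - 252 + 36 - 6 = 35634


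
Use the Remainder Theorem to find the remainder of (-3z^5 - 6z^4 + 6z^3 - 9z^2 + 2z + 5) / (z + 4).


By the Remainder Theorem, the remainder equals p(-4):
  -3*(-4)^5 = 3072
  -6*(-4)^4 = -1536
  6*(-4)^3 = -384
  -9*(-4)^2 = -144
  2*(-4)^1 = -8
  constant: 5
Sum: 3072 - 1536 - 384 - 144 - 8 + 5 = 1005


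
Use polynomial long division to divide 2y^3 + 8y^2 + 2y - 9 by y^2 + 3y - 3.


(2y^3 + 8y^2 + 2y - 9) / (y^2 + 3y - 3)
Step 1: 2y * (y^2 + 3y - 3) = 2y^3 + 6y^2 - 6y; subtract.
Step 2: 2 * (y^2 + 3y - 3) = 2y^2 + 6y - 6; subtract.
Quotient: 2y + 2, Remainder: 2y - 3


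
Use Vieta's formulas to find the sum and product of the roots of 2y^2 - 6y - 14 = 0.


For ay^2+by+c=0: sum = -b/a, product = c/a.
a=2, b=-6, c=-14
Sum = -(-6)/2 = 3
Product = (-14)/2 = -7


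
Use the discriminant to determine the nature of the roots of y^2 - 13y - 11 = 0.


D = b^2 - 4ac = (-13)^2 - 4(1)(-11) = 169 + 44 = 213
Since D > 0: two distinct irrational roots


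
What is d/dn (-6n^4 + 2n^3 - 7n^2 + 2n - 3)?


Apply the power rule term by term:
  d/dn(-6n^4) = -24n^3
  d/dn(2n^3) = 6n^2
  d/dn(-7n^2) = -14n
  d/dn(2n) = 2
  d/dn(-3) = 0
p'(n) = -24n^3 + 6n^2 - 14n + 2


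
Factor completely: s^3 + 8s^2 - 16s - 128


Try integer roots (divisors of -128). s=-8: p(-8)=0.
Divide out (s + 8): quotient is s^2 - 16.
Factor the quadratic: (s + 4)(s - 4)
Result: (s + 8)(s + 4)(s - 4)


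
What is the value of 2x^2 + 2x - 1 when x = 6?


Using direct substitution:
  2 * (6)^2 = 72
  2 * (6)^1 = 12
  constant: -1
Sum = 72 + 12 - 1 = 83


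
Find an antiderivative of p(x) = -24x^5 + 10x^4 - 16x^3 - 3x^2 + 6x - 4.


Reverse power rule on each term:
  ∫ -24x^5 dx = -4x^6
  ∫ 10x^4 dx = 2x^5
  ∫ -16x^3 dx = -4x^4
  ∫ -3x^2 dx = -x^3
  ∫ 6x dx = 3x^2
  ∫ -4 dx = -4x
F(x) = -4x^6 + 2x^5 - 4x^4 - x^3 + 3x^2 - 4x + C


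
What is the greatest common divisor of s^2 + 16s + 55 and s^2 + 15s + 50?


Factor each:
  s^2 + 16s + 55 = (s + 5)(s + 11)
  s^2 + 15s + 50 = (s + 5)(s + 10)
Common monic factor: s + 5


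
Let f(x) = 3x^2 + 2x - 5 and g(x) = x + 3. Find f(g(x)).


Substitute g(x) into f:
f(g(x)) = 3*(x + 3)^2 + 2*(x + 3) + (-5)
(x + 3)^2 = x^2 + 6x + 9
Expand and combine: 3x^2 + 20x + 28
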